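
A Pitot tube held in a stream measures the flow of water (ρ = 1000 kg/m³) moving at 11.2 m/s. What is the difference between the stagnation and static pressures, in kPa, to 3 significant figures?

ΔP ≈ 62.7 kPa

The dynamic pressure equals the rise in static pressure at the stagnation point: ΔP = ½ρv².
ΔP = ½·1000·11.2² = 62700 Pa.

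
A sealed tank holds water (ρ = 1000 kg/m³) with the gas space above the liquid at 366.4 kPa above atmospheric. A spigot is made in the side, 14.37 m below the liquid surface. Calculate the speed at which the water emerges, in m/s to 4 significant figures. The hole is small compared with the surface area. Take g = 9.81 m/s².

Take point 1 at the surface (v₁ ≈ 0) and point 2 at the hole (at atmospheric pressure). Bernoulli: P₁ + ρg h = P_atm + ½ρv₂².
With P₁ − P_atm = 366400 Pa, v₂ = √(2gh + 2ΔP/ρ) = √(2·9.81·14.37 + 2·366400/1000) = 31.85 m/s.

31.85 m/s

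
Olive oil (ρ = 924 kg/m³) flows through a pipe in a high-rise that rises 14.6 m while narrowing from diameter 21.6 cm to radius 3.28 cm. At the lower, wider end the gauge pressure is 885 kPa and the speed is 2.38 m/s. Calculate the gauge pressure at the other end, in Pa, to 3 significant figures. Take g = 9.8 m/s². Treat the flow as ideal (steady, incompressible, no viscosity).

Continuity gives A₁v₁ = A₂v₂, so v₂ = (366 cm²)/(33.8 cm²) × 2.38 m/s = 25.8 m/s.
Energy conservation along the streamline gives P₂ = P₁ − ½ρ(v₂² − v₁²) − ρg(h₂ − h₁).
P₂ = 885000 + ½·924·(2.38² − 25.8²) − 924·9.8·(+14.6) = 885000 + (-305000) − (132000) = 448000 Pa.

P₂ = 448000 Pa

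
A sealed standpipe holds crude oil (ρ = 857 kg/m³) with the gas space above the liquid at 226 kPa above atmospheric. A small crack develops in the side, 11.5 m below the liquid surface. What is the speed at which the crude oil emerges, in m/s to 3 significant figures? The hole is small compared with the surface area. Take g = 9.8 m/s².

27.4 m/s

Take point 1 at the surface (v₁ ≈ 0) and point 2 at the hole (at atmospheric pressure). Bernoulli: P₁ + ρg h = P_atm + ½ρv₂².
With P₁ − P_atm = 226000 Pa, v₂ = √(2gh + 2ΔP/ρ) = √(2·9.8·11.5 + 2·226000/857) = 27.4 m/s.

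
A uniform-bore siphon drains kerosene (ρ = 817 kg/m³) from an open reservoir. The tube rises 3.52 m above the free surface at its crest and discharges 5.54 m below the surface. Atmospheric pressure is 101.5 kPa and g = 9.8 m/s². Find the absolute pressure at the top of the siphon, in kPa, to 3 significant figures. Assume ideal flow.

From the surface to the outlet (both open to atmosphere, surface at rest): v = √(2g·h_out) = √(2·9.8·5.54) = 10.4 m/s.
With constant cross-section the crest speed equals v; applying Bernoulli from the surface up to the crest, P_top = P_atm − ½ρv² − ρg·h_top.
P_top = 101500 − ½·817·10.4² − 817·9.8·3.52 = 29000 Pa.

P_top ≈ 29.0 kPa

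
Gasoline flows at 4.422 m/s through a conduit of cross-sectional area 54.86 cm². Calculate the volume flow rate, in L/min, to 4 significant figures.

Q = A·v = 0.005486 m² × 4.422 m/s = 0.02426 m³/s.
Converting: 0.02426 m³/s × 60000 = 1456 L/min.

1456 L/min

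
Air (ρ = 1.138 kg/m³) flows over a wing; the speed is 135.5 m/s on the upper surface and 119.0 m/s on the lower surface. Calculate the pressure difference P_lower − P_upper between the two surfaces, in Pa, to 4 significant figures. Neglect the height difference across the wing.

The pressure is lower where the speed is higher: ΔP = ½ρ(v_up² − v_low²).
ΔP = ½·1.138·(135.5² − 119.0²) = 2389 Pa.

ΔP ≈ 2389 Pa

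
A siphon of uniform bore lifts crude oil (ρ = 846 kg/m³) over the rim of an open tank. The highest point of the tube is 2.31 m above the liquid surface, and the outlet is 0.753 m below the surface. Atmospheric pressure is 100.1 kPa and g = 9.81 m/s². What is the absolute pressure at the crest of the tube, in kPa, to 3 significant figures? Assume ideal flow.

The outlet speed comes from Torricelli: v = √(2g·0.753) = 3.84 m/s.
The bore is uniform, so the speed at the crest is the same v. Bernoulli surface→crest: P_atm = P_top + ½ρv² + ρg·h_top.
P_top = 100100 − ½·846·3.84² − 846·9.81·2.31 = 74700 Pa.

P_top = 74.7 kPa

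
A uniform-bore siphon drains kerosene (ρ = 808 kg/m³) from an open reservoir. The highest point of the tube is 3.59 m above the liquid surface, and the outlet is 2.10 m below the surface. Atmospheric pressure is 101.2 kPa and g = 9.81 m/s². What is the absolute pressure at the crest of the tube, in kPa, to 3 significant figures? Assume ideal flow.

Bernoulli surface→outlet gives ½v² = g·h_out, so v = √(2·9.81·2.10) = 6.42 m/s.
With constant cross-section the crest speed equals v; applying Bernoulli from the surface up to the crest, P_top = P_atm − ½ρv² − ρg·h_top.
P_top = 101200 − ½·808·6.42² − 808·9.81·3.59 = 56100 Pa.

56.1 kPa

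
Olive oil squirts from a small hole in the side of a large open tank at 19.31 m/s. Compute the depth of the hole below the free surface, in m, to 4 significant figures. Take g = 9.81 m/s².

h ≈ 19.00 m

Torricelli: v = √(2gh), so h = v²/(2g).
h = 19.31²/(2·9.81) = 372.9/19.62 = 19.00 m.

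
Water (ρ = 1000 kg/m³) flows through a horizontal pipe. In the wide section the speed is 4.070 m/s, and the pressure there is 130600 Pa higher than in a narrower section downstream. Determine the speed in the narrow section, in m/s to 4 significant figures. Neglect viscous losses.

Along the level pipe P + ½ρv² is conserved, hence v₂² = v₁² + 2(P₁ − P₂)/ρ.
v₂ = √(4.070² + 2·130600/1000) = √(16.56 + 261.2) = 16.67 m/s.

16.67 m/s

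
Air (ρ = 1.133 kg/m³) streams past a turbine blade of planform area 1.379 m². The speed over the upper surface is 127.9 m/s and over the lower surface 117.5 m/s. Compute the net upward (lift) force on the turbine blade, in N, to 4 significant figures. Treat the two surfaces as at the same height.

With equal heights on the two surfaces, Bernoulli gives P_lower − P_upper = ½ρ(v_upper² − v_lower²).
ΔP = ½·1.133·(127.9² − 117.5²) = 1446 Pa.
Lift = ΔP · A = 1446 × 1.379 = 1994 N.

F ≈ 1994 N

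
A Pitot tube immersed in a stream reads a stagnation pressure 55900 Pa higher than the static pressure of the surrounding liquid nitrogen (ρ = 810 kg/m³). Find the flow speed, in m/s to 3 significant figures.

The dynamic pressure equals the rise in static pressure at the stagnation point: ΔP = ½ρv².
v = √(2ΔP/ρ) = √(2·55900/810) = 11.7 m/s.

v ≈ 11.7 m/s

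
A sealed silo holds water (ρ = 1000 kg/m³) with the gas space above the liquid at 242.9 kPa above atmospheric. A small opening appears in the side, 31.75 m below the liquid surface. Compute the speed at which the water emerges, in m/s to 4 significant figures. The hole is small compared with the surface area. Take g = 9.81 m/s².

33.30 m/s

Take point 1 at the surface (v₁ ≈ 0) and point 2 at the hole (at atmospheric pressure). Bernoulli: P₁ + ρg h = P_atm + ½ρv₂².
With P₁ − P_atm = 242900 Pa, v₂ = √(2gh + 2ΔP/ρ) = √(2·9.81·31.75 + 2·242900/1000) = 33.30 m/s.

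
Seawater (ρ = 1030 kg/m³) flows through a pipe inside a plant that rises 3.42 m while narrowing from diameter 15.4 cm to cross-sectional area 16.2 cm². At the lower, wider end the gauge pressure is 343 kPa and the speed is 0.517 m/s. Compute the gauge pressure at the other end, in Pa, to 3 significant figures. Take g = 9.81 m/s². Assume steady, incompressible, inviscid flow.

Mass conservation (A₁v₁ = A₂v₂) gives v₂ = 0.517 × 186/16.2 = 5.94 m/s.
Energy conservation along the streamline gives P₂ = P₁ − ½ρ(v₂² − v₁²) − ρg(h₂ − h₁).
P₂ = 343000 + ½·1030·(0.517² − 5.94²) − 1030·9.81·(+3.42) = 343000 + (-18100) − (34600) = 290000 Pa.

P₂ = 290000 Pa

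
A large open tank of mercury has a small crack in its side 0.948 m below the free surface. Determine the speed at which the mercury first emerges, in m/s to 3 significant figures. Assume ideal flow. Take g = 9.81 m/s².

Torricelli's result v = √(2gh) gives v = √(2·9.81·0.948) = 4.31 m/s.

v ≈ 4.31 m/s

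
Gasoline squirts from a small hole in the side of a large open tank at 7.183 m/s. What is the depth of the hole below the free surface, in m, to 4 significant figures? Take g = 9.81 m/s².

Inverting v = √(2gh) gives h = v² / 2g.
h = 7.183²/(2·9.81) = 51.60/19.62 = 2.630 m.

2.630 m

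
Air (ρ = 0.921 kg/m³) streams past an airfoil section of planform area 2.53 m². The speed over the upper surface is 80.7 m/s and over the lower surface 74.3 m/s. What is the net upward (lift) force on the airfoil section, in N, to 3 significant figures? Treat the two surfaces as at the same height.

From P + ½ρv² = const at equal height, P_low − P_up = ½ρ(v_up² − v_low²).
ΔP = ½·0.921·(80.7² − 74.3²) = 457 Pa.
Lift = ΔP · A = 457 × 2.53 = 1160 N.

F ≈ 1160 N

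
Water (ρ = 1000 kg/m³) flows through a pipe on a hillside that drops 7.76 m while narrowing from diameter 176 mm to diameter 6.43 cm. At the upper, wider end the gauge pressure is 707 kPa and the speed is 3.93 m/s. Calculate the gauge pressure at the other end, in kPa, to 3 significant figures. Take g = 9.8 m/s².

The volume flow rate is constant, so v₂ = (A₁/A₂)v₁ = (243/32.5)·3.93 = 29.4 m/s.
Applying Bernoulli between the two ends and solving for P₂: P₂ = P₁ + ½ρ(v₁² − v₂²) − ρgΔh.
P₂ = 707000 + ½·1000·(3.93² − 29.4²) − 1000·9.8·(−7.76) = 707000 + (-426000) − (-76000) = 357000 Pa.

P₂ ≈ 357 kPa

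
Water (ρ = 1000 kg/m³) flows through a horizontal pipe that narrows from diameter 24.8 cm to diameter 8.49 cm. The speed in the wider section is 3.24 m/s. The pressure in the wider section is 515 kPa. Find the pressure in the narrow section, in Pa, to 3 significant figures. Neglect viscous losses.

Continuity gives A₁v₁ = A₂v₂, so v₂ = (483 cm²)/(56.6 cm²) × 3.24 m/s = 27.6 m/s.
Along the horizontal streamline, P + ½ρv² is constant.
P₂ = P₁ − ½ρ(v₂² − v₁²) = 515000 − ½·1000·(27.6² − 3.24²) = 515000 − 377000 = 138000 Pa.

P₂ ≈ 138000 Pa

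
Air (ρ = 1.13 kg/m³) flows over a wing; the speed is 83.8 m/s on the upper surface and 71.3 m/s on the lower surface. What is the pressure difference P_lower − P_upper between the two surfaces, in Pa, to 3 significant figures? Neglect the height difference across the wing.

1100 Pa

Bernoulli (same height): P_lower − P_upper = ½ρ(v_upper² − v_lower²).
ΔP = ½·1.13·(83.8² − 71.3²) = 1100 Pa.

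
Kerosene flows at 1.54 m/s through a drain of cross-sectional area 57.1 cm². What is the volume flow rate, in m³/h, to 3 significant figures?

Q ≈ 31.7 m³/h

Q = A·v = 0.00571 m² × 1.54 m/s = 0.00879 m³/s.
Converting: 0.00879 m³/s × 3600 = 31.7 m³/h.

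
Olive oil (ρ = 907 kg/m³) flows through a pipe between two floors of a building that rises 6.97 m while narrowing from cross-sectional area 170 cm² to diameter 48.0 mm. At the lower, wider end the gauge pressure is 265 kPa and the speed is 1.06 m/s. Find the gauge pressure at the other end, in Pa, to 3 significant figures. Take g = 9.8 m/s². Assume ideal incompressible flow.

159000 Pa

Mass conservation (A₁v₁ = A₂v₂) gives v₂ = 1.06 × 170/18.1 = 9.96 m/s.
Bernoulli: P₁ + ½ρv₁² + ρg h₁ = P₂ + ½ρv₂² + ρg h₂, so P₂ = P₁ + ½ρ(v₁² − v₂²) − ρg(h₂ − h₁).
P₂ = 265000 + ½·907·(1.06² − 9.96²) − 907·9.8·(+6.97) = 265000 + (-44500) − (62000) = 159000 Pa.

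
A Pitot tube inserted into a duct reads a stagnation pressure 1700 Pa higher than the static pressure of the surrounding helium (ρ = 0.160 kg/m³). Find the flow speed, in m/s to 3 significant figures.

v ≈ 146 m/s

At the stagnation point the flow is brought to rest, so Bernoulli gives P_stag − P_static = ½ρv².
v = √(2ΔP/ρ) = √(2·1700/0.160) = 146 m/s.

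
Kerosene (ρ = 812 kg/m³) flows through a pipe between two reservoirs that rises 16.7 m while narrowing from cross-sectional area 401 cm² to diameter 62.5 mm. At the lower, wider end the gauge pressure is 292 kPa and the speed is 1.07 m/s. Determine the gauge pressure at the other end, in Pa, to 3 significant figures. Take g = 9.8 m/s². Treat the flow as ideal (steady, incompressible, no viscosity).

P₂ = 80200 Pa

Continuity gives A₁v₁ = A₂v₂, so v₂ = (401 cm²)/(30.7 cm²) × 1.07 m/s = 14.0 m/s.
Bernoulli: P₁ + ½ρv₁² + ρg h₁ = P₂ + ½ρv₂² + ρg h₂, so P₂ = P₁ + ½ρ(v₁² − v₂²) − ρg(h₂ − h₁).
P₂ = 292000 + ½·812·(1.07² − 14.0²) − 812·9.8·(+16.7) = 292000 + (-78900) − (133000) = 80200 Pa.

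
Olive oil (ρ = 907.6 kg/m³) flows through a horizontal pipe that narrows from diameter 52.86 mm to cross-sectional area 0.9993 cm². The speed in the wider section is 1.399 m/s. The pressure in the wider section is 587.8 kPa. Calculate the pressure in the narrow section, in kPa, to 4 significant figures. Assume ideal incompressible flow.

P₂ ≈ 160.3 kPa

Mass conservation (A₁v₁ = A₂v₂) gives v₂ = 1.399 × 21.95/0.9993 = 30.72 m/s.
Along the horizontal streamline, P + ½ρv² is constant.
P₂ = P₁ − ½ρ(v₂² − v₁²) = 587800 − ½·907.6·(30.72² − 1.399²) = 587800 − 427500 = 160300 Pa.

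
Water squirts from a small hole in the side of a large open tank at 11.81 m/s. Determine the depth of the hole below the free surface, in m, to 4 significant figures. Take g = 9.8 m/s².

Torricelli: v = √(2gh), so h = v²/(2g).
h = 11.81²/(2·9.8) = 139.5/19.60 = 7.116 m.

h = 7.116 m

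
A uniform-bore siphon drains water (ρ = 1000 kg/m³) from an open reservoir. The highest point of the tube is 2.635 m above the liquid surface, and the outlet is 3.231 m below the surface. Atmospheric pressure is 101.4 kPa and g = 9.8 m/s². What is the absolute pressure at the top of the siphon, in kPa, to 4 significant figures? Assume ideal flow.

Bernoulli surface→outlet gives ½v² = g·h_out, so v = √(2·9.8·3.231) = 7.958 m/s.
With constant cross-section the crest speed equals v; applying Bernoulli from the surface up to the crest, P_top = P_atm − ½ρv² − ρg·h_top.
P_top = 101400 − ½·1000·7.958² − 1000·9.8·2.635 = 43910 Pa.

43.91 kPa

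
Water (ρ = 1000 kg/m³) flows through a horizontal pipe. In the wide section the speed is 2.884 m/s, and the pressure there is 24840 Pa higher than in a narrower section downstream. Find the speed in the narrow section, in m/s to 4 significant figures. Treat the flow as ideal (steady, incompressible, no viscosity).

With h₁ = h₂, rearranging Bernoulli gives v₂ = √(v₁² + 2ΔP/ρ).
v₂ = √(2.884² + 2·24840/1000) = √(8.317 + 49.68) = 7.616 m/s.

v₂ ≈ 7.616 m/s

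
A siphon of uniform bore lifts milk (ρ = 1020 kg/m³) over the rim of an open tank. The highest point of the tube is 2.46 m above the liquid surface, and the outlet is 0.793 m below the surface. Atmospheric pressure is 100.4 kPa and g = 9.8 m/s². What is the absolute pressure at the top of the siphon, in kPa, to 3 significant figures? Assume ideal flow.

The outlet speed comes from Torricelli: v = √(2g·0.793) = 3.94 m/s.
With constant cross-section the crest speed equals v; applying Bernoulli from the surface up to the crest, P_top = P_atm − ½ρv² − ρg·h_top.
P_top = 100400 − ½·1020·3.94² − 1020·9.8·2.46 = 67900 Pa.

67.9 kPa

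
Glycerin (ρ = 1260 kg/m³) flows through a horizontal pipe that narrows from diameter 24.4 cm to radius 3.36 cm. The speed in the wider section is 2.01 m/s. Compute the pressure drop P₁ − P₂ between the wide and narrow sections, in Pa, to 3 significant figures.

By continuity, v₂ = v₁·A₁/A₂ = 2.01·(468/35.5) = 26.5 m/s.
With no height change, Bernoulli's equation is P₁ + ½ρv₁² = P₂ + ½ρv₂².
P₁ − P₂ = ½·1260·(26.5² − 2.01²) = ½·1260·698 = 440000 Pa.

ΔP ≈ 440000 Pa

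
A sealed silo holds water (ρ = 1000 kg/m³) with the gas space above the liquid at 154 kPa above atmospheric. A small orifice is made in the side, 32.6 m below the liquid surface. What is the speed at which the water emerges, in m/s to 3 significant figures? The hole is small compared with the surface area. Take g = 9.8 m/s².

Take point 1 at the surface (v₁ ≈ 0) and point 2 at the hole (at atmospheric pressure). Bernoulli: P₁ + ρg h = P_atm + ½ρv₂².
With P₁ − P_atm = 154000 Pa, v₂ = √(2gh + 2ΔP/ρ) = √(2·9.8·32.6 + 2·154000/1000) = 30.8 m/s.

30.8 m/s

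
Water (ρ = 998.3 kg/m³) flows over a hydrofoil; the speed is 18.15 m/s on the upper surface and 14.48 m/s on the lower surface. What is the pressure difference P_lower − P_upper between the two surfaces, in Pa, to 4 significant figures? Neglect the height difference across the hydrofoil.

ΔP ≈ 59770 Pa

The pressure is lower where the speed is higher: ΔP = ½ρ(v_up² − v_low²).
ΔP = ½·998.3·(18.15² − 14.48²) = 59770 Pa.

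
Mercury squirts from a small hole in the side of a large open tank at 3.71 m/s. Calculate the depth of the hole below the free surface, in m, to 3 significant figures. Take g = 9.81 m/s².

Inverting v = √(2gh) gives h = v² / 2g.
h = 3.71²/(2·9.81) = 13.8/19.62 = 0.702 m.

0.702 m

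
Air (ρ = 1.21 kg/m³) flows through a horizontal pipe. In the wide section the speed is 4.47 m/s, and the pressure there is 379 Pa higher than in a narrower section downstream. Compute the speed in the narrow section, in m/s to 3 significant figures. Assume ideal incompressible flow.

v₂ ≈ 25.4 m/s

Along the level pipe P + ½ρv² is conserved, hence v₂² = v₁² + 2(P₁ − P₂)/ρ.
v₂ = √(4.47² + 2·379/1.21) = √(20.0 + 626) = 25.4 m/s.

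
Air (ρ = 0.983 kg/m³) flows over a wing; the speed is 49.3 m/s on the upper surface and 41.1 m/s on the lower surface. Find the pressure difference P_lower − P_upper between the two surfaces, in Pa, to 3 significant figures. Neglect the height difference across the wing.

ΔP ≈ 364 Pa

Bernoulli (same height): P_lower − P_upper = ½ρ(v_upper² − v_lower²).
ΔP = ½·0.983·(49.3² − 41.1²) = 364 Pa.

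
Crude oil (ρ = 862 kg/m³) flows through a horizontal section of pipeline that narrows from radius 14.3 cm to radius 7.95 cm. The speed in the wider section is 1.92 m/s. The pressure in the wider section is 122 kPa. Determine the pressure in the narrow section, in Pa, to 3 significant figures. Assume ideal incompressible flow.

P₂ ≈ 107000 Pa

The volume flow rate is constant, so v₂ = (A₁/A₂)v₁ = (642/199)·1.92 = 6.21 m/s.
With no height change, Bernoulli's equation is P₁ + ½ρv₁² = P₂ + ½ρv₂².
P₂ = P₁ − ½ρ(v₂² − v₁²) = 122000 − ½·862·(6.21² − 1.92²) = 122000 − 15000 = 107000 Pa.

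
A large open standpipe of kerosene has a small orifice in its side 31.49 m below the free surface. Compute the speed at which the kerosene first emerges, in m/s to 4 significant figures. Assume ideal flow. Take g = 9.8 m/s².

v ≈ 24.84 m/s

The surface is effectively still and both ends are open, so ½v² = gh and v = √(2·9.8·31.49) = 24.84 m/s.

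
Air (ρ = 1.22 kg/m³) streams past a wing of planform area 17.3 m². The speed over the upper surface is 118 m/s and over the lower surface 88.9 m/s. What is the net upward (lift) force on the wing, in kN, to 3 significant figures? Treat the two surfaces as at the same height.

The faster flow above has the lower pressure; Bernoulli (same height) gives ΔP = ½ρ(v_up² − v_low²).
ΔP = ½·1.22·(118² − 88.9²) = 3670 Pa.
Lift = ΔP · A = 3670 × 17.3 = 63500 N.

F ≈ 63.5 kN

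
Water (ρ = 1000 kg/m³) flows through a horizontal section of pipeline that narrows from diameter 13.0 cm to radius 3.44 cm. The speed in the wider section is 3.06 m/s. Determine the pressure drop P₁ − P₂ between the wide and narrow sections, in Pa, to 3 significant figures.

ΔP ≈ 55000 Pa

Mass conservation (A₁v₁ = A₂v₂) gives v₂ = 3.06 × 133/37.2 = 10.9 m/s.
The pipe is horizontal, so Bernoulli reduces to P₁ + ½ρv₁² = P₂ + ½ρv₂².
P₁ − P₂ = ½·1000·(10.9² − 3.06²) = ½·1000·110 = 55000 Pa.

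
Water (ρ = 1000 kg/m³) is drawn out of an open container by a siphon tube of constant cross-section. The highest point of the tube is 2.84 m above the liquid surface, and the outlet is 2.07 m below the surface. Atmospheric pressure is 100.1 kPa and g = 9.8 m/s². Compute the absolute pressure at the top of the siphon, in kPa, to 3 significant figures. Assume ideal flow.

P_top ≈ 52.0 kPa

The outlet speed comes from Torricelli: v = √(2g·2.07) = 6.37 m/s.
The bore is uniform, so the speed at the crest is the same v. Bernoulli surface→crest: P_atm = P_top + ½ρv² + ρg·h_top.
P_top = 100100 − ½·1000·6.37² − 1000·9.8·2.84 = 52000 Pa.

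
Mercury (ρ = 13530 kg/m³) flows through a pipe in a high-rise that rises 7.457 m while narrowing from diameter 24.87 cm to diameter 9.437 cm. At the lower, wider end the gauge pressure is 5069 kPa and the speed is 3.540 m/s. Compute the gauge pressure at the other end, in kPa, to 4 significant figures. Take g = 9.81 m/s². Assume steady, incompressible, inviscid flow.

74.78 kPa

The volume flow rate is constant, so v₂ = (A₁/A₂)v₁ = (485.8/69.95)·3.540 = 24.59 m/s.
Energy conservation along the streamline gives P₂ = P₁ − ½ρ(v₂² − v₁²) − ρg(h₂ − h₁).
P₂ = 5069000 + ½·13530·(3.540² − 24.59²) − 13530·9.81·(+7.457) = 5069000 + (-4004000) − (989800) = 74780 Pa.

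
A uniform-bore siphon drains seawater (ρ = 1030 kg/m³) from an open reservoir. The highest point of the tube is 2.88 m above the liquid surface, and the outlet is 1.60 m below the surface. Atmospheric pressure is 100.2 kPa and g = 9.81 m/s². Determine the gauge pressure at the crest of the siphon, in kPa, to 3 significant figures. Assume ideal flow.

Bernoulli surface→outlet gives ½v² = g·h_out, so v = √(2·9.81·1.60) = 5.60 m/s.
The bore is uniform, so the speed at the crest is the same v. Bernoulli surface→crest: P_atm = P_top + ½ρv² + ρg·h_top.
P_top = 100200 − ½·1030·5.60² − 1030·9.81·2.88 = 54900 Pa. So P_gauge = P_top − P_atm = -45300 Pa.

P_gauge = -45.3 kPa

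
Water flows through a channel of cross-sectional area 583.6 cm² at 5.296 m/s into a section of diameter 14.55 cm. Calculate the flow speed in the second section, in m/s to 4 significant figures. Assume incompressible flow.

Continuity gives A₁v₁ = A₂v₂, so v₂ = (583.6 cm²)/(166.3 cm²) × 5.296 m/s = 18.59 m/s.

18.59 m/s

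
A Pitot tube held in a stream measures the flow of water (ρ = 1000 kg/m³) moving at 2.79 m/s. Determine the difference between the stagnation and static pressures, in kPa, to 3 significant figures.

ΔP ≈ 3.89 kPa

The dynamic pressure equals the rise in static pressure at the stagnation point: ΔP = ½ρv².
ΔP = ½·1000·2.79² = 3890 Pa.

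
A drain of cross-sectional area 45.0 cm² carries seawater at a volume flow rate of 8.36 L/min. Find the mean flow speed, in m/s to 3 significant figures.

Q = 8.36 L/min = 0.000139 m³/s.
v = Q/A = 0.000139 / 0.00450 = 0.0310 m/s.

v = 0.0310 m/s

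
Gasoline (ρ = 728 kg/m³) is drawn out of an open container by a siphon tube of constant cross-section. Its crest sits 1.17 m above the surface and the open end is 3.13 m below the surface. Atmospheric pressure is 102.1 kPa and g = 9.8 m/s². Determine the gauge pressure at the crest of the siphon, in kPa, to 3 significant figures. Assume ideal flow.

-30.7 kPa

Bernoulli surface→outlet gives ½v² = g·h_out, so v = √(2·9.8·3.13) = 7.83 m/s.
Continuity keeps v the same throughout the tube; from surface to crest, P_atm + 0 = P_top + ½ρv² + ρg·h_top.
P_top = 102100 − ½·728·7.83² − 728·9.8·1.17 = 71400 Pa. So P_gauge = P_top − P_atm = -30700 Pa.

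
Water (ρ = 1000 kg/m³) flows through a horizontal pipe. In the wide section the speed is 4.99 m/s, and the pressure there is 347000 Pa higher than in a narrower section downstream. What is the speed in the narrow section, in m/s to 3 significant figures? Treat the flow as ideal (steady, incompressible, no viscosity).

26.8 m/s

Horizontal Bernoulli: P₁ + ½ρv₁² = P₂ + ½ρv₂², so v₂² = v₁² + 2(P₁ − P₂)/ρ.
v₂ = √(4.99² + 2·347000/1000) = √(24.9 + 694) = 26.8 m/s.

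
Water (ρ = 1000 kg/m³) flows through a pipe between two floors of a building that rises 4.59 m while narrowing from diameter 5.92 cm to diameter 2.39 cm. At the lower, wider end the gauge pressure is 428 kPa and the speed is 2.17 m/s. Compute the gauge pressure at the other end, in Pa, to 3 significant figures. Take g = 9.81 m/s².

P₂ ≈ 297000 Pa

The volume flow rate is constant, so v₂ = (A₁/A₂)v₁ = (27.5/4.49)·2.17 = 13.3 m/s.
Bernoulli: P₁ + ½ρv₁² + ρg h₁ = P₂ + ½ρv₂² + ρg h₂, so P₂ = P₁ + ½ρ(v₁² − v₂²) − ρg(h₂ − h₁).
P₂ = 428000 + ½·1000·(2.17² − 13.3²) − 1000·9.81·(+4.59) = 428000 + (-86300) − (45000) = 297000 Pa.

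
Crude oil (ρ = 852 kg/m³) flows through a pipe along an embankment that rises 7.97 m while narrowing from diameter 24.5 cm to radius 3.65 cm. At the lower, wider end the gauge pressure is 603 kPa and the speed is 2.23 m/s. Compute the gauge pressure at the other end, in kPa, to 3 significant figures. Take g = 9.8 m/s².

P₂ = 270 kPa

By continuity, v₂ = v₁·A₁/A₂ = 2.23·(471/41.9) = 25.1 m/s.
Bernoulli: P₁ + ½ρv₁² + ρg h₁ = P₂ + ½ρv₂² + ρg h₂, so P₂ = P₁ + ½ρ(v₁² − v₂²) − ρg(h₂ − h₁).
P₂ = 603000 + ½·852·(2.23² − 25.1²) − 852·9.8·(+7.97) = 603000 + (-267000) − (66500) = 270000 Pa.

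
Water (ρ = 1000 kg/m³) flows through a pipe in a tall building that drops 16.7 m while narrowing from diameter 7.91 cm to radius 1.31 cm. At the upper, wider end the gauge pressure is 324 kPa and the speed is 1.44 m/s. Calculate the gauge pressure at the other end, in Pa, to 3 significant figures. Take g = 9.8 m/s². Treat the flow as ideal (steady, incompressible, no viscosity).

P₂ ≈ 403000 Pa

Continuity gives A₁v₁ = A₂v₂, so v₂ = (49.1 cm²)/(5.39 cm²) × 1.44 m/s = 13.1 m/s.
Applying Bernoulli between the two ends and solving for P₂: P₂ = P₁ + ½ρ(v₁² − v₂²) − ρgΔh.
P₂ = 324000 + ½·1000·(1.44² − 13.1²) − 1000·9.8·(−16.7) = 324000 + (-85100) − (-164000) = 403000 Pa.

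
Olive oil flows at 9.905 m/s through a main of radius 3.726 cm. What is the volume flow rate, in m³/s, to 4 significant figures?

Q = A·v = 0.004361 m² × 9.905 m/s = 0.04320 m³/s.

0.04320 m³/s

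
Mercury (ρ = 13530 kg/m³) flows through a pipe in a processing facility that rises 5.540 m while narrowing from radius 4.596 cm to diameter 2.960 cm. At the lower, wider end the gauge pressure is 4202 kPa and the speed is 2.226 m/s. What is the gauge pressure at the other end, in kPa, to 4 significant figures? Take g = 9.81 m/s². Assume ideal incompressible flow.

Continuity gives A₁v₁ = A₂v₂, so v₂ = (66.36 cm²)/(6.881 cm²) × 2.226 m/s = 21.47 m/s.
Energy conservation along the streamline gives P₂ = P₁ − ½ρ(v₂² − v₁²) − ρg(h₂ − h₁).
P₂ = 4202000 + ½·13530·(2.226² − 21.47²) − 13530·9.81·(+5.540) = 4202000 + (-3084000) − (735300) = 382800 Pa.

P₂ ≈ 382.8 kPa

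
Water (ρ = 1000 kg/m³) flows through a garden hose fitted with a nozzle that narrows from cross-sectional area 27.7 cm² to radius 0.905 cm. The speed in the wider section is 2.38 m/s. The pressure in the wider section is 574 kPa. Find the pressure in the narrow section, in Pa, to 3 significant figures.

Mass conservation (A₁v₁ = A₂v₂) gives v₂ = 2.38 × 27.7/2.57 = 25.6 m/s.
Along the horizontal streamline, P + ½ρv² is constant.
P₂ = P₁ − ½ρ(v₂² − v₁²) = 574000 − ½·1000·(25.6² − 2.38²) = 574000 − 325000 = 249000 Pa.

P₂ ≈ 249000 Pa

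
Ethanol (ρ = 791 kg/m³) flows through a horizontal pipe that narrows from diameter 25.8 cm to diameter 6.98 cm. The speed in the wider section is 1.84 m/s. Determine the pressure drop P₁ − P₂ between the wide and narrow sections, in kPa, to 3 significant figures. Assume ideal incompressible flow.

The volume flow rate is constant, so v₂ = (A₁/A₂)v₁ = (523/38.3)·1.84 = 25.1 m/s.
The pipe is horizontal, so Bernoulli reduces to P₁ + ½ρv₁² = P₂ + ½ρv₂².
P₁ − P₂ = ½·791·(25.1² − 1.84²) = ½·791·629 = 249000 Pa.

ΔP ≈ 249 kPa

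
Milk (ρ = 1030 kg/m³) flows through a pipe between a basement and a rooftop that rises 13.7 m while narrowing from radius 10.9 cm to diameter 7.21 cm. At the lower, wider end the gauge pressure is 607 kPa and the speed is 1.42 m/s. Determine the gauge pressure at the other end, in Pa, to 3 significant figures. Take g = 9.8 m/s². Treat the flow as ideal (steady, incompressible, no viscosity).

P₂ ≈ 383000 Pa

By continuity, v₂ = v₁·A₁/A₂ = 1.42·(373/40.8) = 13.0 m/s.
Bernoulli: P₁ + ½ρv₁² + ρg h₁ = P₂ + ½ρv₂² + ρg h₂, so P₂ = P₁ + ½ρ(v₁² − v₂²) − ρg(h₂ − h₁).
P₂ = 607000 + ½·1030·(1.42² − 13.0²) − 1030·9.8·(+13.7) = 607000 + (-85800) − (138000) = 383000 Pa.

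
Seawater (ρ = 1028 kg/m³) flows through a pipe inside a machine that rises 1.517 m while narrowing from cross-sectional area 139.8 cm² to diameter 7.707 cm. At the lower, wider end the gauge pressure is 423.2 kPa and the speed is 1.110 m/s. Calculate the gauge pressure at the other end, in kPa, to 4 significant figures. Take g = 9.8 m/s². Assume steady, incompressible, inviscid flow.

P₂ ≈ 402.9 kPa

The volume flow rate is constant, so v₂ = (A₁/A₂)v₁ = (139.8/46.65)·1.110 = 3.326 m/s.
Applying Bernoulli between the two ends and solving for P₂: P₂ = P₁ + ½ρ(v₁² − v₂²) − ρgΔh.
P₂ = 423200 + ½·1028·(1.110² − 3.326²) − 1028·9.8·(+1.517) = 423200 + (-5054) − (15280) = 402900 Pa.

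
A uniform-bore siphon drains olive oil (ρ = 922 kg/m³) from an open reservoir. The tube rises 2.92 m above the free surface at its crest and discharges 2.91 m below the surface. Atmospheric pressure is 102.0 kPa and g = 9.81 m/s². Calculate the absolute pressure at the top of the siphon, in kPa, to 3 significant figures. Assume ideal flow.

The outlet speed comes from Torricelli: v = √(2g·2.91) = 7.56 m/s.
Continuity keeps v the same throughout the tube; from surface to crest, P_atm + 0 = P_top + ½ρv² + ρg·h_top.
P_top = 102000 − ½·922·7.56² − 922·9.81·2.92 = 49300 Pa.

P_top ≈ 49.3 kPa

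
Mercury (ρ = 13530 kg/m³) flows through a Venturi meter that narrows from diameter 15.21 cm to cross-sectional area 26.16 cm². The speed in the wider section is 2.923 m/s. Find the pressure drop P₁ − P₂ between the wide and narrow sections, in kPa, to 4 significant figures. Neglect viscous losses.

Mass conservation (A₁v₁ = A₂v₂) gives v₂ = 2.923 × 181.7/26.16 = 20.30 m/s.
The pipe is horizontal, so Bernoulli reduces to P₁ + ½ρv₁² = P₂ + ½ρv₂².
P₁ − P₂ = ½·13530·(20.30² − 2.923²) = ½·13530·403.6 = 2731000 Pa.

2731 kPa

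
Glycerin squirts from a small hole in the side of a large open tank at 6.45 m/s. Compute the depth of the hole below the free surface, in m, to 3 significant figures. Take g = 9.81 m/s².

h ≈ 2.12 m

Inverting v = √(2gh) gives h = v² / 2g.
h = 6.45²/(2·9.81) = 41.6/19.62 = 2.12 m.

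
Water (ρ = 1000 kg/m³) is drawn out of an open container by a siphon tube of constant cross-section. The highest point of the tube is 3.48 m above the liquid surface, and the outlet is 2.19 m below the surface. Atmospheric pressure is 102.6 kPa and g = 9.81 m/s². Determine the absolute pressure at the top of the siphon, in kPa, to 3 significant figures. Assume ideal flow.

P_top ≈ 47.0 kPa

Bernoulli surface→outlet gives ½v² = g·h_out, so v = √(2·9.81·2.19) = 6.55 m/s.
Continuity keeps v the same throughout the tube; from surface to crest, P_atm + 0 = P_top + ½ρv² + ρg·h_top.
P_top = 102600 − ½·1000·6.55² − 1000·9.81·3.48 = 47000 Pa.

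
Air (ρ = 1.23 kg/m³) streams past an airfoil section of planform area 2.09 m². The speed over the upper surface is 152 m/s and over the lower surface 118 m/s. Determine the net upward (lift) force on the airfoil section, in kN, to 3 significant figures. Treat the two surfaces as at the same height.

F ≈ 11.8 kN

With equal heights on the two surfaces, Bernoulli gives P_lower − P_upper = ½ρ(v_upper² − v_lower²).
ΔP = ½·1.23·(152² − 118²) = 5650 Pa.
Lift = ΔP · A = 5650 × 2.09 = 11800 N.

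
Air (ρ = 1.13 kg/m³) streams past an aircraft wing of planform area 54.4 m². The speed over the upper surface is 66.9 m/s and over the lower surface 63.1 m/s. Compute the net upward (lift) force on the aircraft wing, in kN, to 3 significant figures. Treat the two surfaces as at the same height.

From P + ½ρv² = const at equal height, P_low − P_up = ½ρ(v_up² − v_low²).
ΔP = ½·1.13·(66.9² − 63.1²) = 279 Pa.
Lift = ΔP · A = 279 × 54.4 = 15200 N.

15.2 kN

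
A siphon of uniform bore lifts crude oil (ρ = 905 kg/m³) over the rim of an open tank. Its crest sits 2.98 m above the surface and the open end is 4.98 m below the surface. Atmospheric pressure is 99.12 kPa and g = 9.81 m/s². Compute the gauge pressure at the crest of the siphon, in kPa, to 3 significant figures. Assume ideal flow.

From the surface to the outlet (both open to atmosphere, surface at rest): v = √(2g·h_out) = √(2·9.81·4.98) = 9.88 m/s.
With constant cross-section the crest speed equals v; applying Bernoulli from the surface up to the crest, P_top = P_atm − ½ρv² − ρg·h_top.
P_top = 99120 − ½·905·9.88² − 905·9.81·2.98 = 28500 Pa. So P_gauge = P_top − P_atm = -70700 Pa.

P_gauge ≈ -70.7 kPa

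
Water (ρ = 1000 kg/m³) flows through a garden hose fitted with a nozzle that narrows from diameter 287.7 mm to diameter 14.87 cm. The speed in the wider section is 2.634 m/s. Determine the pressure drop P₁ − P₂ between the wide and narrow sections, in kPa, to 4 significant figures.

By continuity, v₂ = v₁·A₁/A₂ = 2.634·(650.1/173.7) = 9.860 m/s.
With no height change, Bernoulli's equation is P₁ + ½ρv₁² = P₂ + ½ρv₂².
P₁ − P₂ = ½·1000·(9.860² − 2.634²) = ½·1000·90.28 = 45140 Pa.

ΔP ≈ 45.14 kPa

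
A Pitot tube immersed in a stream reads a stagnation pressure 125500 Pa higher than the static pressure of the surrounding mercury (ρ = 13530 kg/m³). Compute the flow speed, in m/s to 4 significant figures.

4.307 m/s

Bernoulli between the free stream and the stagnation point: ½ρv² = P_stag − P_static.
v = √(2ΔP/ρ) = √(2·125500/13530) = 4.307 m/s.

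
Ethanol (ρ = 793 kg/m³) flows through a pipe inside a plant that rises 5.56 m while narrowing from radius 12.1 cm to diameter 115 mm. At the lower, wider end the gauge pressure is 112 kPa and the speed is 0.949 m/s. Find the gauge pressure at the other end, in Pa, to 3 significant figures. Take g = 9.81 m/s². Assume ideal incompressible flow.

Mass conservation (A₁v₁ = A₂v₂) gives v₂ = 0.949 × 460/104 = 4.20 m/s.
Applying Bernoulli between the two ends and solving for P₂: P₂ = P₁ + ½ρ(v₁² − v₂²) − ρgΔh.
P₂ = 112000 + ½·793·(0.949² − 4.20²) − 793·9.81·(+5.56) = 112000 + (-6650) − (43300) = 62100 Pa.

P₂ ≈ 62100 Pa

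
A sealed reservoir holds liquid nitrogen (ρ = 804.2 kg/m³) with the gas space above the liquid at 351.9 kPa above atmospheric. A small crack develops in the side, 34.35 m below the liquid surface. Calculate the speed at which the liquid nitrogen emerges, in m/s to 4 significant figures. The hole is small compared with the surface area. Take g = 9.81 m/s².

Take point 1 at the surface (v₁ ≈ 0) and point 2 at the hole (at atmospheric pressure). Bernoulli: P₁ + ρg h = P_atm + ½ρv₂².
With P₁ − P_atm = 351900 Pa, v₂ = √(2gh + 2ΔP/ρ) = √(2·9.81·34.35 + 2·351900/804.2) = 39.36 m/s.

v = 39.36 m/s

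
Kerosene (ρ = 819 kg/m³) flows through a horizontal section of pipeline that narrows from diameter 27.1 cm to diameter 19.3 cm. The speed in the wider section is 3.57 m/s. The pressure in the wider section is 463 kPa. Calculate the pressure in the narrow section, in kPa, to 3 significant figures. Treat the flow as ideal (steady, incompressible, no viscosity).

P₂ ≈ 448 kPa

Continuity gives A₁v₁ = A₂v₂, so v₂ = (577 cm²)/(293 cm²) × 3.57 m/s = 7.04 m/s.
Bernoulli (h₁ = h₂): P₁ − P₂ = ½ρ(v₂² − v₁²).
P₂ = P₁ − ½ρ(v₂² − v₁²) = 463000 − ½·819·(7.04² − 3.57²) = 463000 − 15100 = 448000 Pa.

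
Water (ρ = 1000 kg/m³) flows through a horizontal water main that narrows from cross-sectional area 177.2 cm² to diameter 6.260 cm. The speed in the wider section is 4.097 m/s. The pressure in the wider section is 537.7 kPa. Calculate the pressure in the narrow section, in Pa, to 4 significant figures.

267900 Pa

By continuity, v₂ = v₁·A₁/A₂ = 4.097·(177.2/30.78) = 23.59 m/s.
Along the horizontal streamline, P + ½ρv² is constant.
P₂ = P₁ − ½ρ(v₂² − v₁²) = 537700 − ½·1000·(23.59² − 4.097²) = 537700 − 269800 = 267900 Pa.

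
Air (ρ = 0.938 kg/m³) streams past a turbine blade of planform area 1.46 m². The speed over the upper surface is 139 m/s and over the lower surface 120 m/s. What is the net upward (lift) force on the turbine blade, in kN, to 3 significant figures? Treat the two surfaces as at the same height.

F ≈ 3.37 kN

From P + ½ρv² = const at equal height, P_low − P_up = ½ρ(v_up² − v_low²).
ΔP = ½·0.938·(139² − 120²) = 2310 Pa.
Lift = ΔP · A = 2310 × 1.46 = 3370 N.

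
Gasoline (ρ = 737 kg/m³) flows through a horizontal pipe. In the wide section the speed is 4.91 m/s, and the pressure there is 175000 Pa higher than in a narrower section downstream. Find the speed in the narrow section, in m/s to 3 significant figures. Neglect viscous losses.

v₂ ≈ 22.3 m/s

Along the level pipe P + ½ρv² is conserved, hence v₂² = v₁² + 2(P₁ − P₂)/ρ.
v₂ = √(4.91² + 2·175000/737) = √(24.1 + 475) = 22.3 m/s.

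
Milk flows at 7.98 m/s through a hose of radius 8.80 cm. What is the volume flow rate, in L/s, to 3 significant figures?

Q ≈ 194 L/s

Q = A·v = 0.0243 m² × 7.98 m/s = 0.194 m³/s.
Converting: 0.194 m³/s × 1000 = 194 L/s.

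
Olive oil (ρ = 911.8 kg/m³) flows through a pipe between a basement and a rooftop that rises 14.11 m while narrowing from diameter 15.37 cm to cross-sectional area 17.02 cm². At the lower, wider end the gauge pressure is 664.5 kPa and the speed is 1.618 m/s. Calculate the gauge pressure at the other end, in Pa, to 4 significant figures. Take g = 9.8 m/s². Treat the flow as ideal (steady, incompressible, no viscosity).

Continuity gives A₁v₁ = A₂v₂, so v₂ = (185.5 cm²)/(17.02 cm²) × 1.618 m/s = 17.64 m/s.
Applying Bernoulli between the two ends and solving for P₂: P₂ = P₁ + ½ρ(v₁² − v₂²) − ρgΔh.
P₂ = 664500 + ½·911.8·(1.618² − 17.64²) − 911.8·9.8·(+14.11) = 664500 + (-140600) − (126100) = 397800 Pa.

P₂ ≈ 397800 Pa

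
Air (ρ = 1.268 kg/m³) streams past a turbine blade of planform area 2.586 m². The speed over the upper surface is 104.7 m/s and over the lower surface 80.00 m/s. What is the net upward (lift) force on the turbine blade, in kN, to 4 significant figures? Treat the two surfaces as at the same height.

7.480 kN

With equal heights on the two surfaces, Bernoulli gives P_lower − P_upper = ½ρ(v_upper² − v_lower²).
ΔP = ½·1.268·(104.7² − 80.00²) = 2892 Pa.
Lift = ΔP · A = 2892 × 2.586 = 7480 N.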